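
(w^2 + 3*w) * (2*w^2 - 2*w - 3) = 2*w^4 + 4*w^3 - 9*w^2 - 9*w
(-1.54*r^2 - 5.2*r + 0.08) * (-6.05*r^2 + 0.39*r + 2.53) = 9.317*r^4 + 30.8594*r^3 - 6.4082*r^2 - 13.1248*r + 0.2024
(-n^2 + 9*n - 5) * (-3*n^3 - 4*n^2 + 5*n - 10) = 3*n^5 - 23*n^4 - 26*n^3 + 75*n^2 - 115*n + 50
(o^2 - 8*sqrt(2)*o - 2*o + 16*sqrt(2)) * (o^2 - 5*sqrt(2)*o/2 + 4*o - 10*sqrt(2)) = o^4 - 21*sqrt(2)*o^3/2 + 2*o^3 - 21*sqrt(2)*o^2 + 32*o^2 + 80*o + 84*sqrt(2)*o - 320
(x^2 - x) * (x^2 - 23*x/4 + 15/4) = x^4 - 27*x^3/4 + 19*x^2/2 - 15*x/4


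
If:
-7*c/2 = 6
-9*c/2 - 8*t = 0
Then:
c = -12/7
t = 27/28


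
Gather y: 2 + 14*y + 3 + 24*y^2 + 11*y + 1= 24*y^2 + 25*y + 6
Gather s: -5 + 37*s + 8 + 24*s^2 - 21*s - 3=24*s^2 + 16*s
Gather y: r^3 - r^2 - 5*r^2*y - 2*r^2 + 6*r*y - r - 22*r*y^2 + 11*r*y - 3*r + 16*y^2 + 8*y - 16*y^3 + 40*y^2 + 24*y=r^3 - 3*r^2 - 4*r - 16*y^3 + y^2*(56 - 22*r) + y*(-5*r^2 + 17*r + 32)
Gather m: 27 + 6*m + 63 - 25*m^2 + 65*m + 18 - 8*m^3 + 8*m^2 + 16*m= -8*m^3 - 17*m^2 + 87*m + 108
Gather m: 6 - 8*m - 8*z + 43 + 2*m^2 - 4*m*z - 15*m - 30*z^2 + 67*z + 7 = 2*m^2 + m*(-4*z - 23) - 30*z^2 + 59*z + 56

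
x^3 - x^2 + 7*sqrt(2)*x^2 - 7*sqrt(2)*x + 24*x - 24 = (x - 1)*(x + 3*sqrt(2))*(x + 4*sqrt(2))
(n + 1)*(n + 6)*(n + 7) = n^3 + 14*n^2 + 55*n + 42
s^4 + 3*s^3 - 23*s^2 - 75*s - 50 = (s - 5)*(s + 1)*(s + 2)*(s + 5)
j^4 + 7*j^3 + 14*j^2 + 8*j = j*(j + 1)*(j + 2)*(j + 4)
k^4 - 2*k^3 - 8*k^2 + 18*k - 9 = (k - 3)*(k - 1)^2*(k + 3)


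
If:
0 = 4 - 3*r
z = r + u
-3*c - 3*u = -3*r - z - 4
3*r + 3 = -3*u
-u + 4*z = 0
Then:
No Solution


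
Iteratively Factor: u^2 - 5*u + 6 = (u - 2)*(u - 3)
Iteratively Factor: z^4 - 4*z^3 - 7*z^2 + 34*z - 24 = (z + 3)*(z^3 - 7*z^2 + 14*z - 8) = (z - 4)*(z + 3)*(z^2 - 3*z + 2) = (z - 4)*(z - 2)*(z + 3)*(z - 1)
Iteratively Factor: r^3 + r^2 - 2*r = (r)*(r^2 + r - 2) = r*(r - 1)*(r + 2)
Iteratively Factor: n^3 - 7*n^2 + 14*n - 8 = (n - 2)*(n^2 - 5*n + 4) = (n - 2)*(n - 1)*(n - 4)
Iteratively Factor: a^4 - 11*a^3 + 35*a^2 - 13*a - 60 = (a - 4)*(a^3 - 7*a^2 + 7*a + 15) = (a - 5)*(a - 4)*(a^2 - 2*a - 3) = (a - 5)*(a - 4)*(a + 1)*(a - 3)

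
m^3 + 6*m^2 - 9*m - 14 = (m - 2)*(m + 1)*(m + 7)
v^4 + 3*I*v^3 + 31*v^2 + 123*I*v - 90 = (v - 6*I)*(v + I)*(v + 3*I)*(v + 5*I)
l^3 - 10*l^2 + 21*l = l*(l - 7)*(l - 3)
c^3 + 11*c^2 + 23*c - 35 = (c - 1)*(c + 5)*(c + 7)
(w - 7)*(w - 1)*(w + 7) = w^3 - w^2 - 49*w + 49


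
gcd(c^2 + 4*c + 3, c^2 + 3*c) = c + 3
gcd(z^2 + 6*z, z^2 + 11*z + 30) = z + 6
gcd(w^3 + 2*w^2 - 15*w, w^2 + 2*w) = w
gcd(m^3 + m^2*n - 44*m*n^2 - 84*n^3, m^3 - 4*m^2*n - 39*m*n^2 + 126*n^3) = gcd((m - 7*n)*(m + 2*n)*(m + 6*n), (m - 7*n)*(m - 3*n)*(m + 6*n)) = m^2 - m*n - 42*n^2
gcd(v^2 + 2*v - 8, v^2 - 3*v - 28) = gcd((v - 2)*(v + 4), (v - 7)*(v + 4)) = v + 4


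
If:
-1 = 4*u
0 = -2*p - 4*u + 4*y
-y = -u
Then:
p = 0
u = -1/4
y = -1/4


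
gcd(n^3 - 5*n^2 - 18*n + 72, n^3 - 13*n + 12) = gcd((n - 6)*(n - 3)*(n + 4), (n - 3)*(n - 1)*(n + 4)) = n^2 + n - 12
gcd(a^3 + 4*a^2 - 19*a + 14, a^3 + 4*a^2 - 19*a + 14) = a^3 + 4*a^2 - 19*a + 14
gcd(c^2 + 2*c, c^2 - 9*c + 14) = 1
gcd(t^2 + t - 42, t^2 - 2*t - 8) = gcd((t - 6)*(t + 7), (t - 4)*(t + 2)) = 1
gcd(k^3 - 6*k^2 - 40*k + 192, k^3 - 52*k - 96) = k^2 - 2*k - 48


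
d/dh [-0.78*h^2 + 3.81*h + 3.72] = 3.81 - 1.56*h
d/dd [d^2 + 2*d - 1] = 2*d + 2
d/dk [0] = 0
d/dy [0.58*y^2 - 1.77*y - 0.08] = 1.16*y - 1.77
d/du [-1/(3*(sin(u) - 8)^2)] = 2*cos(u)/(3*(sin(u) - 8)^3)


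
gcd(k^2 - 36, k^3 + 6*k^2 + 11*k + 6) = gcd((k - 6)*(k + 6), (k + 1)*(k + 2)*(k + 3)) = 1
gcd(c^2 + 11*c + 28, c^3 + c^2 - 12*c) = c + 4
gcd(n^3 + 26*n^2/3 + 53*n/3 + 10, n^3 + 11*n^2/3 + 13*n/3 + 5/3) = n^2 + 8*n/3 + 5/3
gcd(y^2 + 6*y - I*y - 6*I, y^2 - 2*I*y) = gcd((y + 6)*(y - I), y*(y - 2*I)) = 1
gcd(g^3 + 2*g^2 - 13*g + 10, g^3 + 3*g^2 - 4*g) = g - 1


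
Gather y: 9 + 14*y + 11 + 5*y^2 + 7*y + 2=5*y^2 + 21*y + 22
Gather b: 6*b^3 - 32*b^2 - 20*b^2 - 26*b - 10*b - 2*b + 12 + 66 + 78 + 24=6*b^3 - 52*b^2 - 38*b + 180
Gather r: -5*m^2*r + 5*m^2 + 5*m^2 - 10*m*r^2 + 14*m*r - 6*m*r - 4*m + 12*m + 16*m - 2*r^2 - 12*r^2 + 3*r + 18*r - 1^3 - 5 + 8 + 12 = 10*m^2 + 24*m + r^2*(-10*m - 14) + r*(-5*m^2 + 8*m + 21) + 14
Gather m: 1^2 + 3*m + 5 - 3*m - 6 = 0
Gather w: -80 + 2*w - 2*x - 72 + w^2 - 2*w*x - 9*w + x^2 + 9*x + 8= w^2 + w*(-2*x - 7) + x^2 + 7*x - 144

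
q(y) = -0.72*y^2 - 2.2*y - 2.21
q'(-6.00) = 6.44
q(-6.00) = -14.93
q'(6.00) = -10.84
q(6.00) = -41.33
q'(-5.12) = 5.17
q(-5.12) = -9.82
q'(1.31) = -4.09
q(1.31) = -6.33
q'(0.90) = -3.50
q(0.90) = -4.77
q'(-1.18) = -0.50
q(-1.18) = -0.62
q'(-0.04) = -2.14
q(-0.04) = -2.12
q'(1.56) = -4.45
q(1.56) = -7.39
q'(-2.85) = 1.90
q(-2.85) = -1.79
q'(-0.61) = -1.32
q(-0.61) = -1.14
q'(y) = -1.44*y - 2.2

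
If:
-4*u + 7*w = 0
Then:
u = 7*w/4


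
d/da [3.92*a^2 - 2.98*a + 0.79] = 7.84*a - 2.98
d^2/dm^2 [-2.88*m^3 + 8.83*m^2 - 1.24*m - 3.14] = 17.66 - 17.28*m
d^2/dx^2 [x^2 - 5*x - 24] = 2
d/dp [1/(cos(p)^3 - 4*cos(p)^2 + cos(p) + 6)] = (3*cos(p)^2 - 8*cos(p) + 1)*sin(p)/(cos(p)^3 - 4*cos(p)^2 + cos(p) + 6)^2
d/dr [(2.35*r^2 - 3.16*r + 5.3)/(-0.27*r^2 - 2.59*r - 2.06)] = (-6.9397*r^2 - 6.82*r + 20.2366)/(0.0729*r^4 + 1.3986*r^3 + 7.8205*r^2 + 10.6708*r + 4.2436)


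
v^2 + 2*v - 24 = (v - 4)*(v + 6)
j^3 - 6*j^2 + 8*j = j*(j - 4)*(j - 2)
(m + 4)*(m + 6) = m^2 + 10*m + 24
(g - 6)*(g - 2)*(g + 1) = g^3 - 7*g^2 + 4*g + 12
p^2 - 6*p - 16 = (p - 8)*(p + 2)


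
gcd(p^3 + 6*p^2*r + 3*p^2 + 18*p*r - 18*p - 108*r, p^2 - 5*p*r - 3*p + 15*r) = p - 3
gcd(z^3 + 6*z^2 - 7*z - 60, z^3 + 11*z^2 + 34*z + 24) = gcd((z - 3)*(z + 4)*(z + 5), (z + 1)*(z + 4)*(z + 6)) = z + 4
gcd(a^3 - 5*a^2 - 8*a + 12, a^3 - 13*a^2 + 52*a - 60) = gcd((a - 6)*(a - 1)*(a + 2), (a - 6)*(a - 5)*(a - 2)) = a - 6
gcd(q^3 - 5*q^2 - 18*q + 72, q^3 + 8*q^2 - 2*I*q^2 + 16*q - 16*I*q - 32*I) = q + 4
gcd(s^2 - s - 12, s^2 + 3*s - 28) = s - 4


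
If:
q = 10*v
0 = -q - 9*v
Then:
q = 0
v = 0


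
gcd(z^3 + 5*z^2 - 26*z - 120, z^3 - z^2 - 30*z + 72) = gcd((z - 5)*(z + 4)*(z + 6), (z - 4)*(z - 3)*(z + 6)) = z + 6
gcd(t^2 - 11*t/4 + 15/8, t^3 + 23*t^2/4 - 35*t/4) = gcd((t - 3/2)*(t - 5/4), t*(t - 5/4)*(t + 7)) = t - 5/4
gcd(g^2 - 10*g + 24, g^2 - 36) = g - 6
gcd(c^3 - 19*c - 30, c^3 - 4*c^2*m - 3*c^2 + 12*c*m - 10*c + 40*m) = c^2 - 3*c - 10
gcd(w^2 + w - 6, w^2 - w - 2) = w - 2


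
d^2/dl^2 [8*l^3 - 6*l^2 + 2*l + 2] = 48*l - 12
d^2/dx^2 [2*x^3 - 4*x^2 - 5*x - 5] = 12*x - 8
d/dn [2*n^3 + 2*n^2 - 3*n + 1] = 6*n^2 + 4*n - 3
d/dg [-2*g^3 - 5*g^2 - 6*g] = -6*g^2 - 10*g - 6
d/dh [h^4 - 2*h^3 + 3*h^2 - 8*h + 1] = 4*h^3 - 6*h^2 + 6*h - 8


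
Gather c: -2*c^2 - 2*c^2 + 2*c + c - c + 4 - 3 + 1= -4*c^2 + 2*c + 2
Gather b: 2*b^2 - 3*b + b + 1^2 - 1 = 2*b^2 - 2*b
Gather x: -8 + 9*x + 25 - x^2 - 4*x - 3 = -x^2 + 5*x + 14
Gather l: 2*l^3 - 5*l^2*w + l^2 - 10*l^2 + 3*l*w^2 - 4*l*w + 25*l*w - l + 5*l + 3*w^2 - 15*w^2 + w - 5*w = 2*l^3 + l^2*(-5*w - 9) + l*(3*w^2 + 21*w + 4) - 12*w^2 - 4*w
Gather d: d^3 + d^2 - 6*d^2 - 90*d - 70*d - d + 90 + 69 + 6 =d^3 - 5*d^2 - 161*d + 165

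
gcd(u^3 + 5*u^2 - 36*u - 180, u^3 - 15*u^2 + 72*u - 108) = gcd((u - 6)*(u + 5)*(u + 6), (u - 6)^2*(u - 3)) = u - 6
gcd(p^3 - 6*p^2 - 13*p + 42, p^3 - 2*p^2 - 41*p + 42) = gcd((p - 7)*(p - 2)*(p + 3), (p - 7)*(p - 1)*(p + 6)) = p - 7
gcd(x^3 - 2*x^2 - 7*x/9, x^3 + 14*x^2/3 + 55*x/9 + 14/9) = x + 1/3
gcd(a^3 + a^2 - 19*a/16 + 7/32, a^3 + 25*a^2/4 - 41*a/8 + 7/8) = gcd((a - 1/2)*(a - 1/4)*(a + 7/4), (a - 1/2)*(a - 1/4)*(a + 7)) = a^2 - 3*a/4 + 1/8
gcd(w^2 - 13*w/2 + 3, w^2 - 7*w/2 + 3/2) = w - 1/2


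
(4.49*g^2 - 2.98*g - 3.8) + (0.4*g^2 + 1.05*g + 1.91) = 4.89*g^2 - 1.93*g - 1.89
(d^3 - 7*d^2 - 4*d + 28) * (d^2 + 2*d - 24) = d^5 - 5*d^4 - 42*d^3 + 188*d^2 + 152*d - 672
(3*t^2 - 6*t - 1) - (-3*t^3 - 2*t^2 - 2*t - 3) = 3*t^3 + 5*t^2 - 4*t + 2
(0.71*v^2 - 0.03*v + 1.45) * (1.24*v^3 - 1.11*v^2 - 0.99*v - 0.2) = 0.8804*v^5 - 0.8253*v^4 + 1.1284*v^3 - 1.7218*v^2 - 1.4295*v - 0.29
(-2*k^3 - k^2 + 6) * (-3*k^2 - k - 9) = 6*k^5 + 5*k^4 + 19*k^3 - 9*k^2 - 6*k - 54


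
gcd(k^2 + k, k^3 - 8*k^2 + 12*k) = k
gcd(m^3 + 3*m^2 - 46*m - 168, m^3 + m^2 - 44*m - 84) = m^2 - m - 42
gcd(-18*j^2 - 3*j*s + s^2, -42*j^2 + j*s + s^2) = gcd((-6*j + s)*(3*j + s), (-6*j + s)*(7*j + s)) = -6*j + s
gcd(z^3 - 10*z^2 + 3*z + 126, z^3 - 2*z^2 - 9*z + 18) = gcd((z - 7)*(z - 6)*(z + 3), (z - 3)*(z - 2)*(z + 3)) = z + 3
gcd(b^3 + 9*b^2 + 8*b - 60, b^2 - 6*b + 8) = b - 2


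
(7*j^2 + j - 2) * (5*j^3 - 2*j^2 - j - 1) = 35*j^5 - 9*j^4 - 19*j^3 - 4*j^2 + j + 2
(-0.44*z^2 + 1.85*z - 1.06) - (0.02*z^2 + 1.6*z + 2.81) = -0.46*z^2 + 0.25*z - 3.87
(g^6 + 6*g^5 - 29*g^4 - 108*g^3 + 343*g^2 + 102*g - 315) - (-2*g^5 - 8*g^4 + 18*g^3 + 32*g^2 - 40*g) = g^6 + 8*g^5 - 21*g^4 - 126*g^3 + 311*g^2 + 142*g - 315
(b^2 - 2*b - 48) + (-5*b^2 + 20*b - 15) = -4*b^2 + 18*b - 63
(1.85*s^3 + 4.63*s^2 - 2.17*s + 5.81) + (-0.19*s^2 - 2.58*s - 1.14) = 1.85*s^3 + 4.44*s^2 - 4.75*s + 4.67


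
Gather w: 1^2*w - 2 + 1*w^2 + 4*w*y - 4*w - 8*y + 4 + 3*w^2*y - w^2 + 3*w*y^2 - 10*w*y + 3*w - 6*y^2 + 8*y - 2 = 3*w^2*y + w*(3*y^2 - 6*y) - 6*y^2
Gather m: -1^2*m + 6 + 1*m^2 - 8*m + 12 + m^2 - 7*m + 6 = 2*m^2 - 16*m + 24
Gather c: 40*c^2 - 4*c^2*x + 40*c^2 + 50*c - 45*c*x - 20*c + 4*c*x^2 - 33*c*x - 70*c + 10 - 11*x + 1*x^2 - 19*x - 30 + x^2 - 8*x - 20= c^2*(80 - 4*x) + c*(4*x^2 - 78*x - 40) + 2*x^2 - 38*x - 40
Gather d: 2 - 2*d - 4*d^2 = -4*d^2 - 2*d + 2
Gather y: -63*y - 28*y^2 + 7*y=-28*y^2 - 56*y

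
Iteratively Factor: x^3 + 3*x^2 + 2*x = (x)*(x^2 + 3*x + 2) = x*(x + 1)*(x + 2)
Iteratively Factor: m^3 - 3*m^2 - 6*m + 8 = (m + 2)*(m^2 - 5*m + 4) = (m - 1)*(m + 2)*(m - 4)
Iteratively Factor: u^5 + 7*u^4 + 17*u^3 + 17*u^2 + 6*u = (u + 2)*(u^4 + 5*u^3 + 7*u^2 + 3*u) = (u + 2)*(u + 3)*(u^3 + 2*u^2 + u) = u*(u + 2)*(u + 3)*(u^2 + 2*u + 1) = u*(u + 1)*(u + 2)*(u + 3)*(u + 1)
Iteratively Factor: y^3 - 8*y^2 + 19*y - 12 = (y - 3)*(y^2 - 5*y + 4) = (y - 3)*(y - 1)*(y - 4)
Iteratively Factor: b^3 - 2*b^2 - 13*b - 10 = (b - 5)*(b^2 + 3*b + 2) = (b - 5)*(b + 1)*(b + 2)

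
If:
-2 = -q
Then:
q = 2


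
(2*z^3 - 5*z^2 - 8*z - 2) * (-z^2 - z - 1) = -2*z^5 + 3*z^4 + 11*z^3 + 15*z^2 + 10*z + 2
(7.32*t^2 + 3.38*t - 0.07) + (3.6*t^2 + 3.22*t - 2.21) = 10.92*t^2 + 6.6*t - 2.28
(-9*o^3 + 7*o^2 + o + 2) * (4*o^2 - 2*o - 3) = -36*o^5 + 46*o^4 + 17*o^3 - 15*o^2 - 7*o - 6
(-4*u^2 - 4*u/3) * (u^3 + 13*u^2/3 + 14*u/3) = -4*u^5 - 56*u^4/3 - 220*u^3/9 - 56*u^2/9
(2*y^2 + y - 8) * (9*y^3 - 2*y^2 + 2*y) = 18*y^5 + 5*y^4 - 70*y^3 + 18*y^2 - 16*y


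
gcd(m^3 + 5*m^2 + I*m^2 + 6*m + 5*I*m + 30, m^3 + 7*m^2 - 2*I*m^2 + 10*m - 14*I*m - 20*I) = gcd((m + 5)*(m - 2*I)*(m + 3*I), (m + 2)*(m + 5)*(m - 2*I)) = m^2 + m*(5 - 2*I) - 10*I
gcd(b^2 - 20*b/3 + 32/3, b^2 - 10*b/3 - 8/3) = b - 4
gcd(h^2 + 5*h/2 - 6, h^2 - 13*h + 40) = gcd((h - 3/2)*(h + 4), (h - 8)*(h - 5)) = 1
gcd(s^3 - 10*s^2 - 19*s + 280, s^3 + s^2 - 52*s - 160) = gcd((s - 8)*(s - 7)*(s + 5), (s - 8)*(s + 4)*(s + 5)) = s^2 - 3*s - 40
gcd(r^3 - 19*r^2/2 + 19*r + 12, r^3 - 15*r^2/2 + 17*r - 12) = r - 4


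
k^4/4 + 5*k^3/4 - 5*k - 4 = (k/4 + 1)*(k - 2)*(k + 1)*(k + 2)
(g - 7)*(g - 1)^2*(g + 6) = g^4 - 3*g^3 - 39*g^2 + 83*g - 42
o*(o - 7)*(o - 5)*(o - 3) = o^4 - 15*o^3 + 71*o^2 - 105*o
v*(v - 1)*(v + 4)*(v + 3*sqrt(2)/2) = v^4 + 3*sqrt(2)*v^3/2 + 3*v^3 - 4*v^2 + 9*sqrt(2)*v^2/2 - 6*sqrt(2)*v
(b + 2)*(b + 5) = b^2 + 7*b + 10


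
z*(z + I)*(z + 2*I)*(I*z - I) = I*z^4 - 3*z^3 - I*z^3 + 3*z^2 - 2*I*z^2 + 2*I*z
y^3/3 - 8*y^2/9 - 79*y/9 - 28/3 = (y/3 + 1)*(y - 7)*(y + 4/3)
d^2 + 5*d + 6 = (d + 2)*(d + 3)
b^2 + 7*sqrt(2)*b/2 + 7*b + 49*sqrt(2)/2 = (b + 7)*(b + 7*sqrt(2)/2)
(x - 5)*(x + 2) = x^2 - 3*x - 10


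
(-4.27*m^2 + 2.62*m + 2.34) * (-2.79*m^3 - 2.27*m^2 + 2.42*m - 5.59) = 11.9133*m^5 + 2.3831*m^4 - 22.8094*m^3 + 24.8979*m^2 - 8.983*m - 13.0806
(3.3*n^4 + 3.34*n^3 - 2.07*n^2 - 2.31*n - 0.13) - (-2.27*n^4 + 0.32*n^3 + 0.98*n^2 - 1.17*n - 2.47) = 5.57*n^4 + 3.02*n^3 - 3.05*n^2 - 1.14*n + 2.34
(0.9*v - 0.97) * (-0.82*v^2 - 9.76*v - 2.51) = -0.738*v^3 - 7.9886*v^2 + 7.2082*v + 2.4347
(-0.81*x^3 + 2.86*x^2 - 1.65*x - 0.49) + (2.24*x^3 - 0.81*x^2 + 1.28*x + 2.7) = 1.43*x^3 + 2.05*x^2 - 0.37*x + 2.21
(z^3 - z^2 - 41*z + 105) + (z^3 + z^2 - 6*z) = 2*z^3 - 47*z + 105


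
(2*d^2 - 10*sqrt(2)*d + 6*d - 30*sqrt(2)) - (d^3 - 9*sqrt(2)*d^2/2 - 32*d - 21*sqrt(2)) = -d^3 + 2*d^2 + 9*sqrt(2)*d^2/2 - 10*sqrt(2)*d + 38*d - 9*sqrt(2)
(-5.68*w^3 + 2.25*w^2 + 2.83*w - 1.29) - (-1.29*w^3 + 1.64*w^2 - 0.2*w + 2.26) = -4.39*w^3 + 0.61*w^2 + 3.03*w - 3.55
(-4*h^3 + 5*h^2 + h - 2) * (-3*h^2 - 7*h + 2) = 12*h^5 + 13*h^4 - 46*h^3 + 9*h^2 + 16*h - 4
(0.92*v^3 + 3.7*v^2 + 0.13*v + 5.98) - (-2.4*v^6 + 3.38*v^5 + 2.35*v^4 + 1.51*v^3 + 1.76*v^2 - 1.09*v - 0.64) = 2.4*v^6 - 3.38*v^5 - 2.35*v^4 - 0.59*v^3 + 1.94*v^2 + 1.22*v + 6.62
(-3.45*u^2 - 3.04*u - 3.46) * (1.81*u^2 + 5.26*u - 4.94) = -6.2445*u^4 - 23.6494*u^3 - 5.21*u^2 - 3.182*u + 17.0924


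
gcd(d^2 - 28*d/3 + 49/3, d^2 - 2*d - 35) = d - 7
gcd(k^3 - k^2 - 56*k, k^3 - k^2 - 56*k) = k^3 - k^2 - 56*k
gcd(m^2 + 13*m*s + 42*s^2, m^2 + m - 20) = 1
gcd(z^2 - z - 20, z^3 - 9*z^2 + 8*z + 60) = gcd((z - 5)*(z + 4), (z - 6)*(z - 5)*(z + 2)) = z - 5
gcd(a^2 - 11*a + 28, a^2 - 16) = a - 4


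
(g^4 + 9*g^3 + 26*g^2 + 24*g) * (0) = 0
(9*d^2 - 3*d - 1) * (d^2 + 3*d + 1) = 9*d^4 + 24*d^3 - d^2 - 6*d - 1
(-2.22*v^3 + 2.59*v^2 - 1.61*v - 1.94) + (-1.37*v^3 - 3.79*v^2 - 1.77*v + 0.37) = -3.59*v^3 - 1.2*v^2 - 3.38*v - 1.57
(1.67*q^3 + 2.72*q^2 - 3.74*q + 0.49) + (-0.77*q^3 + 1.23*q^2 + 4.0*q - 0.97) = 0.9*q^3 + 3.95*q^2 + 0.26*q - 0.48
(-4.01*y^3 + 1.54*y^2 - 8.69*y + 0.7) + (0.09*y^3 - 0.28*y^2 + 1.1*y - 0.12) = -3.92*y^3 + 1.26*y^2 - 7.59*y + 0.58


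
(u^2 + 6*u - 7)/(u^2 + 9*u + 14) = (u - 1)/(u + 2)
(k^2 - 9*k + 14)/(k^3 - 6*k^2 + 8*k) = (k - 7)/(k*(k - 4))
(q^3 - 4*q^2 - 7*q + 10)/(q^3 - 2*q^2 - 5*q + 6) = (q - 5)/(q - 3)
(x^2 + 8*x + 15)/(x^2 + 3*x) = (x + 5)/x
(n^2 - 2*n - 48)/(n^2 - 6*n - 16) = (n + 6)/(n + 2)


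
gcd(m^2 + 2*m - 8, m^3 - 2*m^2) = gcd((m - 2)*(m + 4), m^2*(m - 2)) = m - 2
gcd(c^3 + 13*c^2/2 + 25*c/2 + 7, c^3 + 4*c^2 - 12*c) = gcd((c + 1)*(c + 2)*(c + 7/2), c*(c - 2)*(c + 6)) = 1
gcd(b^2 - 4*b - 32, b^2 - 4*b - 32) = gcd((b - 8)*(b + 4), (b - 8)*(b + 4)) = b^2 - 4*b - 32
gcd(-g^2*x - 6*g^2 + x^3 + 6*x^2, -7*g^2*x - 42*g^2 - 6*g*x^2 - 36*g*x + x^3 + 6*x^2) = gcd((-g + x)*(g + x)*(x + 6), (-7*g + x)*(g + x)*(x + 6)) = g*x + 6*g + x^2 + 6*x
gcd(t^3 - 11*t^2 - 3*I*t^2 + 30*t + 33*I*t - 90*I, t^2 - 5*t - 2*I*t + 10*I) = t - 5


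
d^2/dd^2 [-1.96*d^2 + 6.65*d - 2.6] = -3.92000000000000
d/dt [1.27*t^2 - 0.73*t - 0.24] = 2.54*t - 0.73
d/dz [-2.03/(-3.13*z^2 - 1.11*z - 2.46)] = (-12.7078*z - 2.2533)/(3.13*z^2 + 1.11*z + 2.46)^2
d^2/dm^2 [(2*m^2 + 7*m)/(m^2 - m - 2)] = 6*(3*m^3 + 4*m^2 + 14*m - 2)/(m^6 - 3*m^5 - 3*m^4 + 11*m^3 + 6*m^2 - 12*m - 8)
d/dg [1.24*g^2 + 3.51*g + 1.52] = 2.48*g + 3.51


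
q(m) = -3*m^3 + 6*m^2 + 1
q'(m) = -9*m^2 + 12*m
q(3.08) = -29.74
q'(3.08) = -48.42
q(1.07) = 4.19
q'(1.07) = 2.54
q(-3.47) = 198.59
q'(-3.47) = -150.01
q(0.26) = 1.35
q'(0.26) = 2.51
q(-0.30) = 1.62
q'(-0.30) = -4.41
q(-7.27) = 1470.84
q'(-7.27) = -562.92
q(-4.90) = 498.01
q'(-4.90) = -274.89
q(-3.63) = 223.56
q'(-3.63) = -162.15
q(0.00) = 1.00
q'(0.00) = 0.00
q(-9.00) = 2674.00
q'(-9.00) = -837.00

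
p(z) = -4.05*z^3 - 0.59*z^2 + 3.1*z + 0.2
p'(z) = -12.15*z^2 - 1.18*z + 3.1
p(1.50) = -10.15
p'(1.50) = -26.01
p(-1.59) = 10.06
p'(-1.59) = -25.74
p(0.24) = 0.85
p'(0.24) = 2.12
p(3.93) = -242.56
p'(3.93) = -189.19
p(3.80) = -218.77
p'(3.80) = -176.83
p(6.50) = -1116.81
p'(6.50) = -517.91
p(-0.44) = -0.93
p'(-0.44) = 1.27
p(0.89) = -0.36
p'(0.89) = -7.57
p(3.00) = -105.16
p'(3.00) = -109.79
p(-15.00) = 13489.70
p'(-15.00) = -2712.95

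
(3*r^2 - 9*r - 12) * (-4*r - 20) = -12*r^3 - 24*r^2 + 228*r + 240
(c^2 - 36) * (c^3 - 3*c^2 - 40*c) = c^5 - 3*c^4 - 76*c^3 + 108*c^2 + 1440*c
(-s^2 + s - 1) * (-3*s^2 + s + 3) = 3*s^4 - 4*s^3 + s^2 + 2*s - 3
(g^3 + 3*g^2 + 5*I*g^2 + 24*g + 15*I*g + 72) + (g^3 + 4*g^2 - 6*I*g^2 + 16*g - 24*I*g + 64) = 2*g^3 + 7*g^2 - I*g^2 + 40*g - 9*I*g + 136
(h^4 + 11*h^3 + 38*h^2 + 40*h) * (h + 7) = h^5 + 18*h^4 + 115*h^3 + 306*h^2 + 280*h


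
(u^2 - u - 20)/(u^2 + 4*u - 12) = (u^2 - u - 20)/(u^2 + 4*u - 12)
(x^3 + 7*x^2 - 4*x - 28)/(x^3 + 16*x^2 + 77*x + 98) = (x - 2)/(x + 7)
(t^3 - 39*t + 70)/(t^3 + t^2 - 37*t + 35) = (t - 2)/(t - 1)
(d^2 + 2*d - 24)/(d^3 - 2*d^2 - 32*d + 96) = 1/(d - 4)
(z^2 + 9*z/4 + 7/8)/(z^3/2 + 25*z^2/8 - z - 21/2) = (8*z^2 + 18*z + 7)/(4*z^3 + 25*z^2 - 8*z - 84)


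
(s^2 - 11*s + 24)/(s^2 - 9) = (s - 8)/(s + 3)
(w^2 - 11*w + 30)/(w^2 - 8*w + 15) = (w - 6)/(w - 3)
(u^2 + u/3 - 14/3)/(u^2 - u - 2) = (u + 7/3)/(u + 1)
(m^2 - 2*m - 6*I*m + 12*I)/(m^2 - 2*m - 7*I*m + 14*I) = (m - 6*I)/(m - 7*I)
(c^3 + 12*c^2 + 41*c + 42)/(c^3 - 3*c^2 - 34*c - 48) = (c + 7)/(c - 8)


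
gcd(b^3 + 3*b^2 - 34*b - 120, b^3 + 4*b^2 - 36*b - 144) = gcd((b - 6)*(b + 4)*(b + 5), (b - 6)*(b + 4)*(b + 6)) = b^2 - 2*b - 24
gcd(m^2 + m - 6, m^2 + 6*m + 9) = m + 3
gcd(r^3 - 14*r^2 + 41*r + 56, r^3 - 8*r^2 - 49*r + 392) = r^2 - 15*r + 56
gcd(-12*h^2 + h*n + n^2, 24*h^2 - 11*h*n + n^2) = 3*h - n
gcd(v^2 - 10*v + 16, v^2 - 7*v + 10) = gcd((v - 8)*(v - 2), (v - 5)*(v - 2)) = v - 2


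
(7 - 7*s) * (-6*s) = 42*s^2 - 42*s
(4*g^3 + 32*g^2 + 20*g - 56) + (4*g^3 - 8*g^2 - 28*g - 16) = 8*g^3 + 24*g^2 - 8*g - 72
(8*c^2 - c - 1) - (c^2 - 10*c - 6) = 7*c^2 + 9*c + 5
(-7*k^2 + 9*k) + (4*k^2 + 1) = -3*k^2 + 9*k + 1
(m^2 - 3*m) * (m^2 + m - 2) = m^4 - 2*m^3 - 5*m^2 + 6*m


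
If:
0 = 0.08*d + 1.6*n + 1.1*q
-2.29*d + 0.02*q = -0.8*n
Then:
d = -0.227467811158798*q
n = -0.67612660944206*q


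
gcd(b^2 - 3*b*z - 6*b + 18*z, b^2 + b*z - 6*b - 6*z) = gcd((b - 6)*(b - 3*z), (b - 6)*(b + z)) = b - 6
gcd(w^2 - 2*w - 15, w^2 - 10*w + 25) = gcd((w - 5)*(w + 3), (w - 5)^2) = w - 5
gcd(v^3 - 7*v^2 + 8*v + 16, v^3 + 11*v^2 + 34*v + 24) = v + 1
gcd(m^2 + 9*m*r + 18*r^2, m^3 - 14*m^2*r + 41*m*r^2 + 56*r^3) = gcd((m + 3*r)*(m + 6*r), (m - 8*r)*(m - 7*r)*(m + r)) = 1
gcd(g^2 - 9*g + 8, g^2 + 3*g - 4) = g - 1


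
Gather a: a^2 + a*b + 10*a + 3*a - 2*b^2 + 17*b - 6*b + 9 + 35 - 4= a^2 + a*(b + 13) - 2*b^2 + 11*b + 40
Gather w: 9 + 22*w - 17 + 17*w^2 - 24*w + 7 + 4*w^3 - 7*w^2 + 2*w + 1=4*w^3 + 10*w^2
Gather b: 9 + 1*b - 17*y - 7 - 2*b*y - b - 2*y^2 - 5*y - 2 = -2*b*y - 2*y^2 - 22*y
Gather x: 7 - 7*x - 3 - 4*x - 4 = -11*x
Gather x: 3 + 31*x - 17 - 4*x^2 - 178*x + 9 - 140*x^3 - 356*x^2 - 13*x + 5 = -140*x^3 - 360*x^2 - 160*x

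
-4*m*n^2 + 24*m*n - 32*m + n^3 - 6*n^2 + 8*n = (-4*m + n)*(n - 4)*(n - 2)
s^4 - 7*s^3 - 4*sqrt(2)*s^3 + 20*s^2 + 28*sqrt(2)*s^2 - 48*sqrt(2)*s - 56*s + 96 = (s - 4)*(s - 3)*(s - 2*sqrt(2))^2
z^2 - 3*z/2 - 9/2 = (z - 3)*(z + 3/2)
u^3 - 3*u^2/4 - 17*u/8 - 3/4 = (u - 2)*(u + 1/2)*(u + 3/4)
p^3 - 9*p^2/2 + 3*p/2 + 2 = (p - 4)*(p - 1)*(p + 1/2)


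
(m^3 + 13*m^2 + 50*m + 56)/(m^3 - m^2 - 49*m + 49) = (m^2 + 6*m + 8)/(m^2 - 8*m + 7)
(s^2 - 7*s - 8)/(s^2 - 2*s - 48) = (s + 1)/(s + 6)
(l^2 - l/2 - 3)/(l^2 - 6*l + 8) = (l + 3/2)/(l - 4)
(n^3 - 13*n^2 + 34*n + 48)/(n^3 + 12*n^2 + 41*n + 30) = (n^2 - 14*n + 48)/(n^2 + 11*n + 30)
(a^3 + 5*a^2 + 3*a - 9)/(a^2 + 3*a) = a + 2 - 3/a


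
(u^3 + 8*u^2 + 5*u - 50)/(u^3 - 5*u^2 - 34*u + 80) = (u + 5)/(u - 8)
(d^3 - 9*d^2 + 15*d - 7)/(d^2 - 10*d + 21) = (d^2 - 2*d + 1)/(d - 3)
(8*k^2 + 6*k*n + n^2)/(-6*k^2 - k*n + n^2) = (-4*k - n)/(3*k - n)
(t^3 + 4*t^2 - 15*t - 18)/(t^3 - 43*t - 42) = (t - 3)/(t - 7)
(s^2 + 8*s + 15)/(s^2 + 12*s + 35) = (s + 3)/(s + 7)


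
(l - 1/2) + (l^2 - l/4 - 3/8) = l^2 + 3*l/4 - 7/8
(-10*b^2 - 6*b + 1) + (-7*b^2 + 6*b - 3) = -17*b^2 - 2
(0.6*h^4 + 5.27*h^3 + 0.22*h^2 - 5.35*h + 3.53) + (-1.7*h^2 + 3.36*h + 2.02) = 0.6*h^4 + 5.27*h^3 - 1.48*h^2 - 1.99*h + 5.55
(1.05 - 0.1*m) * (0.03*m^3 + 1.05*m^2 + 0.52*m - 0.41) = -0.003*m^4 - 0.0735*m^3 + 1.0505*m^2 + 0.587*m - 0.4305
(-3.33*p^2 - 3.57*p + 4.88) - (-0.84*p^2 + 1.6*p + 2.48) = -2.49*p^2 - 5.17*p + 2.4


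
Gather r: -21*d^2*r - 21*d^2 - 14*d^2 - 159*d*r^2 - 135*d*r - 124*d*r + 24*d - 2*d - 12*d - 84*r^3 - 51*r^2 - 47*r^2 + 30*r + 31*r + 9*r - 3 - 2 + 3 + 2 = -35*d^2 + 10*d - 84*r^3 + r^2*(-159*d - 98) + r*(-21*d^2 - 259*d + 70)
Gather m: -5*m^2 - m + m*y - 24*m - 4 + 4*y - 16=-5*m^2 + m*(y - 25) + 4*y - 20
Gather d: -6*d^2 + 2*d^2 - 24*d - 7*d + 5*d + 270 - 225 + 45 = -4*d^2 - 26*d + 90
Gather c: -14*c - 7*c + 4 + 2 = 6 - 21*c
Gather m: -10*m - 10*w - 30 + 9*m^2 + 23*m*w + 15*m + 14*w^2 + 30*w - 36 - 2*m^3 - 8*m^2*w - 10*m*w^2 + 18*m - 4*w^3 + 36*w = -2*m^3 + m^2*(9 - 8*w) + m*(-10*w^2 + 23*w + 23) - 4*w^3 + 14*w^2 + 56*w - 66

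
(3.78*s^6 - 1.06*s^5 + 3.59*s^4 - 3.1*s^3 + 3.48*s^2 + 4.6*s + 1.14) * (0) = 0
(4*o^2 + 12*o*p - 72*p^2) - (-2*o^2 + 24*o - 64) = 6*o^2 + 12*o*p - 24*o - 72*p^2 + 64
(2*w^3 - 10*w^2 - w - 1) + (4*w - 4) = 2*w^3 - 10*w^2 + 3*w - 5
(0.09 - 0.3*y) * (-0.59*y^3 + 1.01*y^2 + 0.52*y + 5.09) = 0.177*y^4 - 0.3561*y^3 - 0.0651*y^2 - 1.4802*y + 0.4581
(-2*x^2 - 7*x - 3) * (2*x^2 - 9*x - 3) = -4*x^4 + 4*x^3 + 63*x^2 + 48*x + 9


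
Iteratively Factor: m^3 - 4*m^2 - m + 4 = (m - 1)*(m^2 - 3*m - 4) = (m - 1)*(m + 1)*(m - 4)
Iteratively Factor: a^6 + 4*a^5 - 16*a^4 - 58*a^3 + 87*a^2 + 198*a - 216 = (a + 3)*(a^5 + a^4 - 19*a^3 - a^2 + 90*a - 72) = (a + 3)*(a + 4)*(a^4 - 3*a^3 - 7*a^2 + 27*a - 18) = (a - 1)*(a + 3)*(a + 4)*(a^3 - 2*a^2 - 9*a + 18) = (a - 1)*(a + 3)^2*(a + 4)*(a^2 - 5*a + 6) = (a - 2)*(a - 1)*(a + 3)^2*(a + 4)*(a - 3)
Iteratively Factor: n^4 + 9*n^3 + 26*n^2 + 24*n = (n + 4)*(n^3 + 5*n^2 + 6*n) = (n + 2)*(n + 4)*(n^2 + 3*n) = (n + 2)*(n + 3)*(n + 4)*(n)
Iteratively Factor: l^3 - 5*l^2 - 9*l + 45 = (l - 3)*(l^2 - 2*l - 15) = (l - 3)*(l + 3)*(l - 5)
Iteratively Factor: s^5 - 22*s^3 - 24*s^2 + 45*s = (s + 3)*(s^4 - 3*s^3 - 13*s^2 + 15*s) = (s + 3)^2*(s^3 - 6*s^2 + 5*s) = s*(s + 3)^2*(s^2 - 6*s + 5) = s*(s - 5)*(s + 3)^2*(s - 1)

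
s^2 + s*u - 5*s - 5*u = (s - 5)*(s + u)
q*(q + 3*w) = q^2 + 3*q*w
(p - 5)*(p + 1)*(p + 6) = p^3 + 2*p^2 - 29*p - 30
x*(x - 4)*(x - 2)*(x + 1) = x^4 - 5*x^3 + 2*x^2 + 8*x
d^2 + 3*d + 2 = (d + 1)*(d + 2)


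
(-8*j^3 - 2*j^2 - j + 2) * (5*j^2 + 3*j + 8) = -40*j^5 - 34*j^4 - 75*j^3 - 9*j^2 - 2*j + 16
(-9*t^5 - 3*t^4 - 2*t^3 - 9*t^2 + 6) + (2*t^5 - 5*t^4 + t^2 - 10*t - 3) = -7*t^5 - 8*t^4 - 2*t^3 - 8*t^2 - 10*t + 3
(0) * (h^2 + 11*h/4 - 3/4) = 0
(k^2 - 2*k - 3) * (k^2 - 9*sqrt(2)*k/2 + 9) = k^4 - 9*sqrt(2)*k^3/2 - 2*k^3 + 6*k^2 + 9*sqrt(2)*k^2 - 18*k + 27*sqrt(2)*k/2 - 27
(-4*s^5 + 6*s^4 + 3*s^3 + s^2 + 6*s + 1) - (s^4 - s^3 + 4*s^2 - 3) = -4*s^5 + 5*s^4 + 4*s^3 - 3*s^2 + 6*s + 4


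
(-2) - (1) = -3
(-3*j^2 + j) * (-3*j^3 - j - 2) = 9*j^5 - 3*j^4 + 3*j^3 + 5*j^2 - 2*j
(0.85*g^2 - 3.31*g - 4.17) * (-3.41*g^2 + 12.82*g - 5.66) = -2.8985*g^4 + 22.1841*g^3 - 33.0255*g^2 - 34.7248*g + 23.6022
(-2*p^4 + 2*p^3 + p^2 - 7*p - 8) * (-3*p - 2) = 6*p^5 - 2*p^4 - 7*p^3 + 19*p^2 + 38*p + 16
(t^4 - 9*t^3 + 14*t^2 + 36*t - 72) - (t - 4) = t^4 - 9*t^3 + 14*t^2 + 35*t - 68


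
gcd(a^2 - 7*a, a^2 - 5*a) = a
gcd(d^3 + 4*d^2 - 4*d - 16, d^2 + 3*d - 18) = 1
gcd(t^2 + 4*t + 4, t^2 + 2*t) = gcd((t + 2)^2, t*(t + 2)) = t + 2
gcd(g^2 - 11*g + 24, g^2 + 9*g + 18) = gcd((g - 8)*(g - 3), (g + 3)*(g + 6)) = 1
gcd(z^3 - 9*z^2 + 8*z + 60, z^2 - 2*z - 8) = z + 2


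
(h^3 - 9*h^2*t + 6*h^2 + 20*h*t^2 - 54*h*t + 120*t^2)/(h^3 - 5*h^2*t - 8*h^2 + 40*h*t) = (h^2 - 4*h*t + 6*h - 24*t)/(h*(h - 8))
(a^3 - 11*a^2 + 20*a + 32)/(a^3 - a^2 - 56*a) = (a^2 - 3*a - 4)/(a*(a + 7))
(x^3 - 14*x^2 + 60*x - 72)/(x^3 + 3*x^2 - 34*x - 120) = (x^2 - 8*x + 12)/(x^2 + 9*x + 20)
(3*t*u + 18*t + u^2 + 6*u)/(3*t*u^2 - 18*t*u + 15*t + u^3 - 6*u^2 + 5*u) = (u + 6)/(u^2 - 6*u + 5)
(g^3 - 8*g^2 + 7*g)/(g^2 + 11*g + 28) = g*(g^2 - 8*g + 7)/(g^2 + 11*g + 28)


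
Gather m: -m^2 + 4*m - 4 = -m^2 + 4*m - 4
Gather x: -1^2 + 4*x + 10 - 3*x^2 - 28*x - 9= -3*x^2 - 24*x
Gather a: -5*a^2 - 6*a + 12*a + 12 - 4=-5*a^2 + 6*a + 8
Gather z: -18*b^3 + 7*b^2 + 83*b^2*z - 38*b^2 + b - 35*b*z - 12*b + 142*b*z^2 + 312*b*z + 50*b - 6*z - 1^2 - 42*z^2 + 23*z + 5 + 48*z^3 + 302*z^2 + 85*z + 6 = -18*b^3 - 31*b^2 + 39*b + 48*z^3 + z^2*(142*b + 260) + z*(83*b^2 + 277*b + 102) + 10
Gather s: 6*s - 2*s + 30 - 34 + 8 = 4*s + 4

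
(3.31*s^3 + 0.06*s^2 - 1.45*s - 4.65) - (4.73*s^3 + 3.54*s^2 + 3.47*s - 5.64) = -1.42*s^3 - 3.48*s^2 - 4.92*s + 0.989999999999999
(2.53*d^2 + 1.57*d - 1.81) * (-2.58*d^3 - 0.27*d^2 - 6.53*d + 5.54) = -6.5274*d^5 - 4.7337*d^4 - 12.275*d^3 + 4.2528*d^2 + 20.5171*d - 10.0274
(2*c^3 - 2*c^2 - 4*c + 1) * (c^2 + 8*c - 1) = 2*c^5 + 14*c^4 - 22*c^3 - 29*c^2 + 12*c - 1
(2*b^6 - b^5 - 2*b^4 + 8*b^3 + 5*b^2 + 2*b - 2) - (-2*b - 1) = 2*b^6 - b^5 - 2*b^4 + 8*b^3 + 5*b^2 + 4*b - 1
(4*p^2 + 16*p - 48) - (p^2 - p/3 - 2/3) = 3*p^2 + 49*p/3 - 142/3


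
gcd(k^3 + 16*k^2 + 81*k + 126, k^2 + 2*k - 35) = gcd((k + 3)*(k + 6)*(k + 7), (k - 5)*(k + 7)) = k + 7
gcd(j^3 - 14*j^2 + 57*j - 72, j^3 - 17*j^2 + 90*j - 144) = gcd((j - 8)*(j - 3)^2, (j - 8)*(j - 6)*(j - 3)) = j^2 - 11*j + 24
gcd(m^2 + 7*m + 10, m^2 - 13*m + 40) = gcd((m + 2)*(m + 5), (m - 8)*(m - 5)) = 1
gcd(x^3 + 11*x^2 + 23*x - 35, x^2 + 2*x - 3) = x - 1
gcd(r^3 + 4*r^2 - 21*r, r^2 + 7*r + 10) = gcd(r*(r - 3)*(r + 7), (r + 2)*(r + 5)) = 1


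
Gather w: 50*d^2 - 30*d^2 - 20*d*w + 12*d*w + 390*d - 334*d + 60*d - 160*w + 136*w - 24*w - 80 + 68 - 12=20*d^2 + 116*d + w*(-8*d - 48) - 24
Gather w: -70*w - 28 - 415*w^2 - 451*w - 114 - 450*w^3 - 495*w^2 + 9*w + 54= -450*w^3 - 910*w^2 - 512*w - 88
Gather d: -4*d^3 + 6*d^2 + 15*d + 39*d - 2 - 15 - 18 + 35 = -4*d^3 + 6*d^2 + 54*d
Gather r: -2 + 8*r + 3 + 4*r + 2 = 12*r + 3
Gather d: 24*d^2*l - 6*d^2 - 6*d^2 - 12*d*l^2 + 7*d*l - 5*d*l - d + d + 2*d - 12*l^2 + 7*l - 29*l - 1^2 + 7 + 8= d^2*(24*l - 12) + d*(-12*l^2 + 2*l + 2) - 12*l^2 - 22*l + 14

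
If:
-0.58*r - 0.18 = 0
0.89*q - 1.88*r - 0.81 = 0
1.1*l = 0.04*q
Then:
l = 0.01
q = 0.25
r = -0.31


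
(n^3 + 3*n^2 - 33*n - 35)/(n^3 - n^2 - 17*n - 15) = (n + 7)/(n + 3)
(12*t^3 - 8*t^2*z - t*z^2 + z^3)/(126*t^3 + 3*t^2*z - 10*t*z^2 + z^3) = (4*t^2 - 4*t*z + z^2)/(42*t^2 - 13*t*z + z^2)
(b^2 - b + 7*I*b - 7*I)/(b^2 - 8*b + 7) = (b + 7*I)/(b - 7)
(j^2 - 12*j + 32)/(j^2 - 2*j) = (j^2 - 12*j + 32)/(j*(j - 2))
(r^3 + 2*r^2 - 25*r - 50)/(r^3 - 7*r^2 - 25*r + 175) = (r + 2)/(r - 7)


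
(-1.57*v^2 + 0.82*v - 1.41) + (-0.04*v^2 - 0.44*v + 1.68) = -1.61*v^2 + 0.38*v + 0.27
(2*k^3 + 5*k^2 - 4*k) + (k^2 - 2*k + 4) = 2*k^3 + 6*k^2 - 6*k + 4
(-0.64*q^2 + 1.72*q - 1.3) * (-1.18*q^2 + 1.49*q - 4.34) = 0.7552*q^4 - 2.9832*q^3 + 6.8744*q^2 - 9.4018*q + 5.642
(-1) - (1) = -2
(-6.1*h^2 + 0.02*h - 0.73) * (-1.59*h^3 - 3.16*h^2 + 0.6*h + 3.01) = 9.699*h^5 + 19.2442*h^4 - 2.5625*h^3 - 16.0422*h^2 - 0.3778*h - 2.1973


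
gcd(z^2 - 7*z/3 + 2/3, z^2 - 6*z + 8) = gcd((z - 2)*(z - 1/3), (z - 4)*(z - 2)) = z - 2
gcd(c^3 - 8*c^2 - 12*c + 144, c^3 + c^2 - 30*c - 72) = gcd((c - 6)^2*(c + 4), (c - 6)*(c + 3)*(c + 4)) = c^2 - 2*c - 24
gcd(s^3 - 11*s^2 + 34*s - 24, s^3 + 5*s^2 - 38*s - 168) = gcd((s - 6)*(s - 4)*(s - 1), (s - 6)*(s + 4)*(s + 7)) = s - 6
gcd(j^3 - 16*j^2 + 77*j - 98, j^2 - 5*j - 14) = j - 7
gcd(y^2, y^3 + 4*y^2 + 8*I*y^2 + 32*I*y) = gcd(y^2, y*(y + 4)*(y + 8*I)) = y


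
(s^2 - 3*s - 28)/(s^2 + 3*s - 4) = (s - 7)/(s - 1)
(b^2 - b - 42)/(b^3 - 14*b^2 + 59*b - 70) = (b + 6)/(b^2 - 7*b + 10)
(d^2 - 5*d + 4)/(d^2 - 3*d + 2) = (d - 4)/(d - 2)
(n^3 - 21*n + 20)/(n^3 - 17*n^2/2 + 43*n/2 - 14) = 2*(n + 5)/(2*n - 7)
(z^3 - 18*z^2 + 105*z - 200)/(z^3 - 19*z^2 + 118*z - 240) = (z - 5)/(z - 6)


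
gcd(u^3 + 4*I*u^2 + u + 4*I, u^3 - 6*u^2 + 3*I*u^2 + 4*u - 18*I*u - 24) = u^2 + 3*I*u + 4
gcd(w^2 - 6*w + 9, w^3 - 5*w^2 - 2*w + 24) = w - 3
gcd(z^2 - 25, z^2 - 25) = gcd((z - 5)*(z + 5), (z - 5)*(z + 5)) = z^2 - 25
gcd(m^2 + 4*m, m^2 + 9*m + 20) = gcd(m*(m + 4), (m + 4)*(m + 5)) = m + 4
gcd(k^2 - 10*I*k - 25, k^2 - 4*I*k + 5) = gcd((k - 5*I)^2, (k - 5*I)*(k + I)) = k - 5*I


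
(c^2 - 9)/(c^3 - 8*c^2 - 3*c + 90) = (c - 3)/(c^2 - 11*c + 30)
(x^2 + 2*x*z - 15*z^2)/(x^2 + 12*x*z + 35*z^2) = (x - 3*z)/(x + 7*z)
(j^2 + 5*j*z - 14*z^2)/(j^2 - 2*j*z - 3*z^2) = (-j^2 - 5*j*z + 14*z^2)/(-j^2 + 2*j*z + 3*z^2)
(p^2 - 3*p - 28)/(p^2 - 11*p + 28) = (p + 4)/(p - 4)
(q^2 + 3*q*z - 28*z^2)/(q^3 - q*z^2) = (q^2 + 3*q*z - 28*z^2)/(q*(q^2 - z^2))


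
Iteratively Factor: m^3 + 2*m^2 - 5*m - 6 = (m + 1)*(m^2 + m - 6) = (m - 2)*(m + 1)*(m + 3)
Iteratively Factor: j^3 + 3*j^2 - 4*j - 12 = (j - 2)*(j^2 + 5*j + 6) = (j - 2)*(j + 3)*(j + 2)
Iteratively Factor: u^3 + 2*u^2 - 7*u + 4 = (u - 1)*(u^2 + 3*u - 4) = (u - 1)*(u + 4)*(u - 1)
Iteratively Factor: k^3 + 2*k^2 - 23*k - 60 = (k - 5)*(k^2 + 7*k + 12) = (k - 5)*(k + 3)*(k + 4)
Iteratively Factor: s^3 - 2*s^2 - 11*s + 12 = (s + 3)*(s^2 - 5*s + 4) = (s - 4)*(s + 3)*(s - 1)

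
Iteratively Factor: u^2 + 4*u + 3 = (u + 3)*(u + 1)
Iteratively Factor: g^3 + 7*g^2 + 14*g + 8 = (g + 2)*(g^2 + 5*g + 4) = (g + 2)*(g + 4)*(g + 1)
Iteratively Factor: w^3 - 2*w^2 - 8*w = (w + 2)*(w^2 - 4*w) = w*(w + 2)*(w - 4)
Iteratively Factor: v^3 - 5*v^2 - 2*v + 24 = (v - 4)*(v^2 - v - 6) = (v - 4)*(v + 2)*(v - 3)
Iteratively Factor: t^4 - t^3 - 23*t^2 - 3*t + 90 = (t - 2)*(t^3 + t^2 - 21*t - 45) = (t - 2)*(t + 3)*(t^2 - 2*t - 15) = (t - 5)*(t - 2)*(t + 3)*(t + 3)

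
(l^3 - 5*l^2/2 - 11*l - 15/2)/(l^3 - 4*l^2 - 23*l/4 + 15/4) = 2*(l + 1)/(2*l - 1)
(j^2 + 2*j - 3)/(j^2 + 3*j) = (j - 1)/j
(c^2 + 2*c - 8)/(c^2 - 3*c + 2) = (c + 4)/(c - 1)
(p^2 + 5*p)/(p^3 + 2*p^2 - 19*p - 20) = p/(p^2 - 3*p - 4)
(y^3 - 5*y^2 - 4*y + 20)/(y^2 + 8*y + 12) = (y^2 - 7*y + 10)/(y + 6)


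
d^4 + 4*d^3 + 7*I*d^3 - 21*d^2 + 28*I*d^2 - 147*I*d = d*(d - 3)*(d + 7)*(d + 7*I)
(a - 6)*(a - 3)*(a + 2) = a^3 - 7*a^2 + 36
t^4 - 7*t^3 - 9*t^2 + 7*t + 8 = (t - 8)*(t - 1)*(t + 1)^2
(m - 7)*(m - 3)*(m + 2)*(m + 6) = m^4 - 2*m^3 - 47*m^2 + 48*m + 252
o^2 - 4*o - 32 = (o - 8)*(o + 4)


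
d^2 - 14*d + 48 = (d - 8)*(d - 6)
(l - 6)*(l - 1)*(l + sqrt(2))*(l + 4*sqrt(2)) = l^4 - 7*l^3 + 5*sqrt(2)*l^3 - 35*sqrt(2)*l^2 + 14*l^2 - 56*l + 30*sqrt(2)*l + 48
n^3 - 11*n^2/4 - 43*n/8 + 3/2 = (n - 4)*(n - 1/4)*(n + 3/2)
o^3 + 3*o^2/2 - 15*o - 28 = (o - 4)*(o + 2)*(o + 7/2)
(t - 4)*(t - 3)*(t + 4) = t^3 - 3*t^2 - 16*t + 48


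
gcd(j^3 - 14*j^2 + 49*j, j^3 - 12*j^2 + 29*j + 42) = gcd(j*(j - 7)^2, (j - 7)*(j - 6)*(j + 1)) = j - 7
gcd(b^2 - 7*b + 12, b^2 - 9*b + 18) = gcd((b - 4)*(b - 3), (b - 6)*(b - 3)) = b - 3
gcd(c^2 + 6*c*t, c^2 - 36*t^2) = c + 6*t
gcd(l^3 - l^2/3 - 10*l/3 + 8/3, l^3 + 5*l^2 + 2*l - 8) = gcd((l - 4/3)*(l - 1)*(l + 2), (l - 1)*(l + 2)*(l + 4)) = l^2 + l - 2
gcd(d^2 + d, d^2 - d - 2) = d + 1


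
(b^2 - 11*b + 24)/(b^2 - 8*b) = (b - 3)/b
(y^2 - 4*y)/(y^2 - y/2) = 2*(y - 4)/(2*y - 1)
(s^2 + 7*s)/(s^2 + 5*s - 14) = s/(s - 2)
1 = 1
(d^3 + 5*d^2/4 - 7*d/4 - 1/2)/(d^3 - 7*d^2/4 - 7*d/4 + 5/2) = (4*d^2 + 9*d + 2)/(4*d^2 - 3*d - 10)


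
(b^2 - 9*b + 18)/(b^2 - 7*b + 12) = (b - 6)/(b - 4)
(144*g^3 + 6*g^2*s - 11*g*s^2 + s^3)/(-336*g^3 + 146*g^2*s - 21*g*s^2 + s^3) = (3*g + s)/(-7*g + s)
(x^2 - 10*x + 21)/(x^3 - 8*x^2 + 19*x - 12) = (x - 7)/(x^2 - 5*x + 4)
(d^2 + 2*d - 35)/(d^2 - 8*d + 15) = (d + 7)/(d - 3)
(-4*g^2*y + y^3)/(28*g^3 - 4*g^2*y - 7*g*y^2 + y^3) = y/(-7*g + y)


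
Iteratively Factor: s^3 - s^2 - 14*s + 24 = (s + 4)*(s^2 - 5*s + 6) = (s - 2)*(s + 4)*(s - 3)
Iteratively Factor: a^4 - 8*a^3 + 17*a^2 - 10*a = (a - 5)*(a^3 - 3*a^2 + 2*a) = a*(a - 5)*(a^2 - 3*a + 2) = a*(a - 5)*(a - 1)*(a - 2)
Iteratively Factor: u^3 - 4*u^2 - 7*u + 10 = (u + 2)*(u^2 - 6*u + 5) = (u - 5)*(u + 2)*(u - 1)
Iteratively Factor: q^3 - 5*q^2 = (q - 5)*(q^2) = q*(q - 5)*(q)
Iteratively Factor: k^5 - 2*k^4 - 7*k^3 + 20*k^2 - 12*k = (k)*(k^4 - 2*k^3 - 7*k^2 + 20*k - 12) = k*(k - 1)*(k^3 - k^2 - 8*k + 12) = k*(k - 2)*(k - 1)*(k^2 + k - 6) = k*(k - 2)*(k - 1)*(k + 3)*(k - 2)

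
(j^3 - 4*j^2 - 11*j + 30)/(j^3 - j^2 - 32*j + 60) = (j + 3)/(j + 6)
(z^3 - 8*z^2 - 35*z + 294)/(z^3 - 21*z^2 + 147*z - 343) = (z + 6)/(z - 7)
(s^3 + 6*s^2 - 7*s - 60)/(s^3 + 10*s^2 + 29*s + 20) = (s - 3)/(s + 1)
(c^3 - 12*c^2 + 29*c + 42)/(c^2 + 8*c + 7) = (c^2 - 13*c + 42)/(c + 7)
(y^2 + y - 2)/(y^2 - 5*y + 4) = (y + 2)/(y - 4)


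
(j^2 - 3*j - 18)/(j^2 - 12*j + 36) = (j + 3)/(j - 6)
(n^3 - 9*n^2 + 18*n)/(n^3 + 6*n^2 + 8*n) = (n^2 - 9*n + 18)/(n^2 + 6*n + 8)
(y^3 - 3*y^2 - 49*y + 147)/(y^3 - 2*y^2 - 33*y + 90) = (y^2 - 49)/(y^2 + y - 30)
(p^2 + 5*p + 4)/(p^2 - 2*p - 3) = (p + 4)/(p - 3)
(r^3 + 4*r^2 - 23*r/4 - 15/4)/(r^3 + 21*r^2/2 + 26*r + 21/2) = (2*r^2 + 7*r - 15)/(2*(r^2 + 10*r + 21))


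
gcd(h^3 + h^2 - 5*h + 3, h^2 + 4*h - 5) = h - 1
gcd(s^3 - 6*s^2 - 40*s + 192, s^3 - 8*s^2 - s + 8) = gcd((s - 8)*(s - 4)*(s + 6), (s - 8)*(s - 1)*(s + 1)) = s - 8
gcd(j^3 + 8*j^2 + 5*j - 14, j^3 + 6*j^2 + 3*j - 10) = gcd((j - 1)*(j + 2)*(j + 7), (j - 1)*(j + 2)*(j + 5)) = j^2 + j - 2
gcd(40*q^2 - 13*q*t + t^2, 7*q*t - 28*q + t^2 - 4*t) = 1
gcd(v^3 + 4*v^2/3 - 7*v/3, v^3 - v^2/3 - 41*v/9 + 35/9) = v^2 + 4*v/3 - 7/3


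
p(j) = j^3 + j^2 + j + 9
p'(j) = 3*j^2 + 2*j + 1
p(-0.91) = 8.16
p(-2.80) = -7.91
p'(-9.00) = 226.00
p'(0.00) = 1.00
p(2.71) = 38.96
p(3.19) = 54.83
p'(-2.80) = 18.92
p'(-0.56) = 0.82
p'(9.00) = 262.00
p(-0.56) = 8.58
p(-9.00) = -648.00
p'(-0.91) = 1.66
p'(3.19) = 37.91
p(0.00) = 9.00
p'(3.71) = 49.71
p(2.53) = 34.13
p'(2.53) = 25.26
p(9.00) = 828.00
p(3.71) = 77.54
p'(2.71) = 28.45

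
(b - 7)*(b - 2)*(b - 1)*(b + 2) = b^4 - 8*b^3 + 3*b^2 + 32*b - 28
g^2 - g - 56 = (g - 8)*(g + 7)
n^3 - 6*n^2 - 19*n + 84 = (n - 7)*(n - 3)*(n + 4)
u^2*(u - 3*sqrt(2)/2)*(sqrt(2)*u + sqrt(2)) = sqrt(2)*u^4 - 3*u^3 + sqrt(2)*u^3 - 3*u^2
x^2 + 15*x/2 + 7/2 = (x + 1/2)*(x + 7)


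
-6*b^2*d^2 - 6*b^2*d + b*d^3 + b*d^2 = d*(-6*b + d)*(b*d + b)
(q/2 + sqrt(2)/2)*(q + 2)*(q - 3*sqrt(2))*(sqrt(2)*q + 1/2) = sqrt(2)*q^4/2 - 7*q^3/4 + sqrt(2)*q^3 - 7*sqrt(2)*q^2/2 - 7*q^2/2 - 7*sqrt(2)*q - 3*q/2 - 3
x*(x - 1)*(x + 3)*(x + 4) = x^4 + 6*x^3 + 5*x^2 - 12*x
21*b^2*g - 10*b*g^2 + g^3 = g*(-7*b + g)*(-3*b + g)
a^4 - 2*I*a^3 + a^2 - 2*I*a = a*(a - 2*I)*(a - I)*(a + I)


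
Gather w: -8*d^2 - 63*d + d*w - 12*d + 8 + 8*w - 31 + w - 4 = -8*d^2 - 75*d + w*(d + 9) - 27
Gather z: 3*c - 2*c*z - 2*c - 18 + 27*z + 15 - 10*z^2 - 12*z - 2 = c - 10*z^2 + z*(15 - 2*c) - 5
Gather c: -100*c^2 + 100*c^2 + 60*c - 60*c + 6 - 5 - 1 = 0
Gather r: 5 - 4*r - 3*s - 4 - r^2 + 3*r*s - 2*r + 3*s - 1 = -r^2 + r*(3*s - 6)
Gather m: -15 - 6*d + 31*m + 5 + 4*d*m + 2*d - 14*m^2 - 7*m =-4*d - 14*m^2 + m*(4*d + 24) - 10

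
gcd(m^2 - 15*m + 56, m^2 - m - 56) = m - 8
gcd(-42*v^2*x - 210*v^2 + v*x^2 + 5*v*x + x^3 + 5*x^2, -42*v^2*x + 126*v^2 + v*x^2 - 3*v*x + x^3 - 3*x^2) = -42*v^2 + v*x + x^2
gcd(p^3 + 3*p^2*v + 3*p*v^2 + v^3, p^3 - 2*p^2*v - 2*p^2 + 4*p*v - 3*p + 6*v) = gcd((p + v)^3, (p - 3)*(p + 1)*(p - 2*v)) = 1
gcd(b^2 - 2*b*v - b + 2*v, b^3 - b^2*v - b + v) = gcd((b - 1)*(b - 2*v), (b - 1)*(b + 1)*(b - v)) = b - 1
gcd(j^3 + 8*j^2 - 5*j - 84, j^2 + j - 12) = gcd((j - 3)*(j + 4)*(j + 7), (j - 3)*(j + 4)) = j^2 + j - 12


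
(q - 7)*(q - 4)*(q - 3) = q^3 - 14*q^2 + 61*q - 84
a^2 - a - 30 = (a - 6)*(a + 5)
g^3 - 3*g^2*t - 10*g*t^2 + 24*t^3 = (g - 4*t)*(g - 2*t)*(g + 3*t)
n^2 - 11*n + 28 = (n - 7)*(n - 4)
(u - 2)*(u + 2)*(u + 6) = u^3 + 6*u^2 - 4*u - 24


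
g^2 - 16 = (g - 4)*(g + 4)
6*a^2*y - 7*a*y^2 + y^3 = y*(-6*a + y)*(-a + y)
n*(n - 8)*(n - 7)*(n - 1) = n^4 - 16*n^3 + 71*n^2 - 56*n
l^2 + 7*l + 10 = (l + 2)*(l + 5)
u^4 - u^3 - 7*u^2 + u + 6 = (u - 3)*(u - 1)*(u + 1)*(u + 2)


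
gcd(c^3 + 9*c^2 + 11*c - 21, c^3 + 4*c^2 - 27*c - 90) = c + 3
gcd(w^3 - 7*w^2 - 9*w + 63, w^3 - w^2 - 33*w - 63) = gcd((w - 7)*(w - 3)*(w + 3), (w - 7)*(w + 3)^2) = w^2 - 4*w - 21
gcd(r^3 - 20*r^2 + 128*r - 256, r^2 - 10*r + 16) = r - 8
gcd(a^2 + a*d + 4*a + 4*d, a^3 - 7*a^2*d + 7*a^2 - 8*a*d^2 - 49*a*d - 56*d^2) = a + d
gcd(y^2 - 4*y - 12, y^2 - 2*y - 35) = 1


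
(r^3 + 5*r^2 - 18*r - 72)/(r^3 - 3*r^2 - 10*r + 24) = (r + 6)/(r - 2)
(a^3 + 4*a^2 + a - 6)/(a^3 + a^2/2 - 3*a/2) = 2*(a^2 + 5*a + 6)/(a*(2*a + 3))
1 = 1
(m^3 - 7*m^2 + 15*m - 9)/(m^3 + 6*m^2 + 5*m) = (m^3 - 7*m^2 + 15*m - 9)/(m*(m^2 + 6*m + 5))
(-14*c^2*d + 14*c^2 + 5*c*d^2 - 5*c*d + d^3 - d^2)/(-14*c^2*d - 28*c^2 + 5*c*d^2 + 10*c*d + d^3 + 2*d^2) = (d - 1)/(d + 2)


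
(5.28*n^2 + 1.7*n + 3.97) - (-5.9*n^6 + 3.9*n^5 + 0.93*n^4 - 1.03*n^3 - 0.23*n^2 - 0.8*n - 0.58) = 5.9*n^6 - 3.9*n^5 - 0.93*n^4 + 1.03*n^3 + 5.51*n^2 + 2.5*n + 4.55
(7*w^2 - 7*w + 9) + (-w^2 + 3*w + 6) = 6*w^2 - 4*w + 15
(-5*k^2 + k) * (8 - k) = 5*k^3 - 41*k^2 + 8*k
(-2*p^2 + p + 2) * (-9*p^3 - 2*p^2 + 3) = 18*p^5 - 5*p^4 - 20*p^3 - 10*p^2 + 3*p + 6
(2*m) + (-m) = m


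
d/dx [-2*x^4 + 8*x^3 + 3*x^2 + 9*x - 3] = -8*x^3 + 24*x^2 + 6*x + 9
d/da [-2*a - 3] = -2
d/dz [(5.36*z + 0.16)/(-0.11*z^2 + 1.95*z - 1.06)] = (0.5896*z^2 + 0.0351999999999997*z - 5.9936)/(0.0121*z^4 - 0.429*z^3 + 4.0357*z^2 - 4.134*z + 1.1236)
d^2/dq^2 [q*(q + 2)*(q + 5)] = 6*q + 14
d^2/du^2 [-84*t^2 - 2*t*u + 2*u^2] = 4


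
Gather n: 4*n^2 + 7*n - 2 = 4*n^2 + 7*n - 2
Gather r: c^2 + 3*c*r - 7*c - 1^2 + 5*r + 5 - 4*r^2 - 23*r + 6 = c^2 - 7*c - 4*r^2 + r*(3*c - 18) + 10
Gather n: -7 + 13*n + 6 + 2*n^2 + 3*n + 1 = 2*n^2 + 16*n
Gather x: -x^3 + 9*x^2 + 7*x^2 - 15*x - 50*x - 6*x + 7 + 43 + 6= -x^3 + 16*x^2 - 71*x + 56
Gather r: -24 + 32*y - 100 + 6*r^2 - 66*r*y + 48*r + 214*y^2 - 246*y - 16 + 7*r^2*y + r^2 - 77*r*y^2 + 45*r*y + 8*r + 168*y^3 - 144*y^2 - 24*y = r^2*(7*y + 7) + r*(-77*y^2 - 21*y + 56) + 168*y^3 + 70*y^2 - 238*y - 140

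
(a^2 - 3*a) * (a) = a^3 - 3*a^2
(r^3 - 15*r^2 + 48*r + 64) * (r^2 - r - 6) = r^5 - 16*r^4 + 57*r^3 + 106*r^2 - 352*r - 384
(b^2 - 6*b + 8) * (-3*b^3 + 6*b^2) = -3*b^5 + 24*b^4 - 60*b^3 + 48*b^2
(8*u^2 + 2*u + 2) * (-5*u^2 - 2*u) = -40*u^4 - 26*u^3 - 14*u^2 - 4*u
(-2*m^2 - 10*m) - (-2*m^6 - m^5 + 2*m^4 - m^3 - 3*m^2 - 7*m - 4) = 2*m^6 + m^5 - 2*m^4 + m^3 + m^2 - 3*m + 4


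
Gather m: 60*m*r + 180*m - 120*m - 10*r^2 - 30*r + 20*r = m*(60*r + 60) - 10*r^2 - 10*r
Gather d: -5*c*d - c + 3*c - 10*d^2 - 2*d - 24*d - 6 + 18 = 2*c - 10*d^2 + d*(-5*c - 26) + 12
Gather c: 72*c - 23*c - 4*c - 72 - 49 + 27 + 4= 45*c - 90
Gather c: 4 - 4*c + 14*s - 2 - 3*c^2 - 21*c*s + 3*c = -3*c^2 + c*(-21*s - 1) + 14*s + 2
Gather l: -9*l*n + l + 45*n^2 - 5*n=l*(1 - 9*n) + 45*n^2 - 5*n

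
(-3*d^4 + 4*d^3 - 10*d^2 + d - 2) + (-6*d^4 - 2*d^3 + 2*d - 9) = -9*d^4 + 2*d^3 - 10*d^2 + 3*d - 11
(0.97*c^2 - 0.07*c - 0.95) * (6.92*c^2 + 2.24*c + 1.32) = 6.7124*c^4 + 1.6884*c^3 - 5.4504*c^2 - 2.2204*c - 1.254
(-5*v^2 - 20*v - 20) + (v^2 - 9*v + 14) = -4*v^2 - 29*v - 6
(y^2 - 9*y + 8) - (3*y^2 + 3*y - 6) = -2*y^2 - 12*y + 14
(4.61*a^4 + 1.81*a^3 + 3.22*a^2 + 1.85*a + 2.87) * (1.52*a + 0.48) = 7.0072*a^5 + 4.964*a^4 + 5.7632*a^3 + 4.3576*a^2 + 5.2504*a + 1.3776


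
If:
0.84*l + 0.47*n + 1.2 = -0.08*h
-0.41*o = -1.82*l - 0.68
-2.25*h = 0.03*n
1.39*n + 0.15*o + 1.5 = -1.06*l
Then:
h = -0.02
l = -2.37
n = 1.68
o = -8.85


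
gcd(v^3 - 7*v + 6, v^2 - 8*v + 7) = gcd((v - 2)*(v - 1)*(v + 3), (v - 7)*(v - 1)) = v - 1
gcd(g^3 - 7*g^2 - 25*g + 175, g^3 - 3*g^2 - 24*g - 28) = g - 7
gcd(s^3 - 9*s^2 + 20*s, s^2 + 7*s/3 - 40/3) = 1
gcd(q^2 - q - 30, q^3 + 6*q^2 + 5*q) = q + 5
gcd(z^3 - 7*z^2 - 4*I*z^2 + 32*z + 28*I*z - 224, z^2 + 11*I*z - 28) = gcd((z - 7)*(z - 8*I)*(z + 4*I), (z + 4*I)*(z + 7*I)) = z + 4*I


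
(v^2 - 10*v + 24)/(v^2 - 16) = (v - 6)/(v + 4)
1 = 1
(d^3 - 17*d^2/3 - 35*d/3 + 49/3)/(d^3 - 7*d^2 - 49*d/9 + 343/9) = 3*(d - 1)/(3*d - 7)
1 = 1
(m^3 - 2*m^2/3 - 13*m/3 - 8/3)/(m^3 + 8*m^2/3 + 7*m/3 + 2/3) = (3*m - 8)/(3*m + 2)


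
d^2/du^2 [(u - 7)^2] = 2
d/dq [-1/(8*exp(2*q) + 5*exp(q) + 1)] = (16*exp(q) + 5)*exp(q)/(8*exp(2*q) + 5*exp(q) + 1)^2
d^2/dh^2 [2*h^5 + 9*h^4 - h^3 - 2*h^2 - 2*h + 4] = 40*h^3 + 108*h^2 - 6*h - 4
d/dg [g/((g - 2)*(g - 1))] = (2 - g^2)/(g^4 - 6*g^3 + 13*g^2 - 12*g + 4)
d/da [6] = 0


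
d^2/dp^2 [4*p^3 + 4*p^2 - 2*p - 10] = 24*p + 8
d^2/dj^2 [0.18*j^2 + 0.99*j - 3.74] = 0.360000000000000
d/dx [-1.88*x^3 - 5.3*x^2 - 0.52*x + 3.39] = -5.64*x^2 - 10.6*x - 0.52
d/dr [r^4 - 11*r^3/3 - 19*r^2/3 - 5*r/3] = 4*r^3 - 11*r^2 - 38*r/3 - 5/3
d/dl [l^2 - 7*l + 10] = 2*l - 7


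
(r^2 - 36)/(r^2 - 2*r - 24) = (r + 6)/(r + 4)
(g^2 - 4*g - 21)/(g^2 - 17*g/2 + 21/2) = 2*(g + 3)/(2*g - 3)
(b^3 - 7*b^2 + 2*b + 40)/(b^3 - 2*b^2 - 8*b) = (b - 5)/b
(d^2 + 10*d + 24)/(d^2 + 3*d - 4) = (d + 6)/(d - 1)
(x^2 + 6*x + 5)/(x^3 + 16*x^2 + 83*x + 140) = (x + 1)/(x^2 + 11*x + 28)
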